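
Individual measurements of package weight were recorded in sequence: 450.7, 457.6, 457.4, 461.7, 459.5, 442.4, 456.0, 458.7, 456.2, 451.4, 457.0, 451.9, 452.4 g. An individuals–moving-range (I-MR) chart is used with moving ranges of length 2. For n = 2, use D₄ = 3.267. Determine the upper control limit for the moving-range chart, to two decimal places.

17.83

Moving ranges: 6.9, 0.2, 4.3, 2.2, 17.1, 13.6, 2.7, 2.5, 4.8, 5.6, 5.1, 0.5; M̄R̄ = 65.5000 / 12 = 5.4583
UCL_MR = D₄·M̄R̄ = 3.267 × 5.4583 = 17.8324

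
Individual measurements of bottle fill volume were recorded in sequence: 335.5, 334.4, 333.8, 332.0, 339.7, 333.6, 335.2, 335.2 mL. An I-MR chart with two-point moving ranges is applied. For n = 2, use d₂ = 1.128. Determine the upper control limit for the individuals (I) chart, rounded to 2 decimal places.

342.11

X̄ = (335.5 + 334.4 + 333.8 + 332.0 + 339.7 + 333.6 + 335.2 + 335.2) / 8 = 334.9250
Moving ranges: 1.1, 0.6, 1.8, 7.7, 6.1, 1.6, 0.0; M̄R̄ = 18.9000 / 7 = 2.7000
UCL = X̄ + 3·M̄R̄/d₂ = 334.9250 + 3 × 2.7000 / 1.128 = 342.1059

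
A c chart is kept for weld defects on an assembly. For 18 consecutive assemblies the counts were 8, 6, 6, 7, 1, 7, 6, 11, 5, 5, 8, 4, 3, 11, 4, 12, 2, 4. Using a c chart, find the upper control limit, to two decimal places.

c̄ = (8 + 6 + 6 + 7 + 1 + 7 + 6 + 11 + 5 + 5 + 8 + 4 + 3 + 11 + 4 + 12 + 2 + 4) / 18 = 110 / 18 = 6.1111
UCL = c̄ + 3√c̄ = 6.1111 + 3 × √6.1111 = 6.1111 + 3 × 2.4721 = 13.5273

13.53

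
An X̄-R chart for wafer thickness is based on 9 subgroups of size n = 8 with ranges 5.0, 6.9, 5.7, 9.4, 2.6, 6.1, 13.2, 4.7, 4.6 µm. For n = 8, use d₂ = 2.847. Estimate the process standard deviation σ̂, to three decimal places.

R̄ = (5.0 + 6.9 + 5.7 + 9.4 + 2.6 + 6.1 + 13.2 + 4.7 + 4.6) / 9 = 6.4667
σ̂ = R̄ / d₂ = 6.4667 / 2.847 = 2.2714

2.271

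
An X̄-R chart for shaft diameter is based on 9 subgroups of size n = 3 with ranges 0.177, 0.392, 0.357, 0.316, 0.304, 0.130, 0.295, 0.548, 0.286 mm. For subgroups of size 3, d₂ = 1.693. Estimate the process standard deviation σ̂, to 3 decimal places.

0.184

R̄ = (0.177 + 0.392 + 0.357 + 0.316 + 0.304 + 0.130 + 0.295 + 0.548 + 0.286) / 9 = 0.3117
σ̂ = R̄ / d₂ = 0.3117 / 1.693 = 0.1841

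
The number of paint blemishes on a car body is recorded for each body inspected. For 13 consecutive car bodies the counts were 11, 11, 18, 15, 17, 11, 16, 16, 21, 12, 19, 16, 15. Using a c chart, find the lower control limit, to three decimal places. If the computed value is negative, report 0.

3.523

c̄ = (11 + 11 + 18 + 15 + 17 + 11 + 16 + 16 + 21 + 12 + 19 + 16 + 15) / 13 = 198 / 13 = 15.2308
LCL = c̄ − 3√c̄ = 15.2308 − 3 × 3.9027 = 3.5228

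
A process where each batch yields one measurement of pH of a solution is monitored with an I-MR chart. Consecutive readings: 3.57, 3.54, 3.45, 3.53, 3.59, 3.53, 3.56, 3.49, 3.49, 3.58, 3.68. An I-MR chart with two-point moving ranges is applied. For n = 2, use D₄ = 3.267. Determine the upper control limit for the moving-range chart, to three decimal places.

0.199

Moving ranges: 0.03, 0.09, 0.08, 0.06, 0.06, 0.03, 0.07, 0.00, 0.09, 0.10; M̄R̄ = 0.6100 / 10 = 0.0610
UCL_MR = D₄·M̄R̄ = 3.267 × 0.0610 = 0.1993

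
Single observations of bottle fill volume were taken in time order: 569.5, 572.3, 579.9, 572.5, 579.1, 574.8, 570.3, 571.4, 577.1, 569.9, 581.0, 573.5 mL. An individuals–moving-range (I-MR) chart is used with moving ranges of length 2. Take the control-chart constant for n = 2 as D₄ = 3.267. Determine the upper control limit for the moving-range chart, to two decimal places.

Moving ranges: 2.8, 7.6, 7.4, 6.6, 4.3, 4.5, 1.1, 5.7, 7.2, 11.1, 7.5; M̄R̄ = 65.8000 / 11 = 5.9818
UCL_MR = D₄·M̄R̄ = 3.267 × 5.9818 = 19.5426

19.54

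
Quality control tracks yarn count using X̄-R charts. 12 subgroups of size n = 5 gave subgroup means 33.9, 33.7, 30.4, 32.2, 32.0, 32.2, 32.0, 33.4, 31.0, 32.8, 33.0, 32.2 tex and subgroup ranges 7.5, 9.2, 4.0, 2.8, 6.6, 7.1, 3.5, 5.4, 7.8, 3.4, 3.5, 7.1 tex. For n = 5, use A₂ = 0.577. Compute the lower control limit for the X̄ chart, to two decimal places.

29.14

X̄̄ = (33.9 + 33.7 + 30.4 + 32.2 + 32.0 + 32.2 + 32.0 + 33.4 + 31.0 + 32.8 + 33.0 + 32.2) / 12 = 388.8000 / 12 = 32.4000
R̄ = (7.5 + 9.2 + 4.0 + 2.8 + 6.6 + 7.1 + 3.5 + 5.4 + 7.8 + 3.4 + 3.5 + 7.1) / 12 = 67.9000 / 12 = 5.6583
LCL = X̄̄ − A₂·R̄ = 32.4000 − 0.577 × 5.6583 = 29.1351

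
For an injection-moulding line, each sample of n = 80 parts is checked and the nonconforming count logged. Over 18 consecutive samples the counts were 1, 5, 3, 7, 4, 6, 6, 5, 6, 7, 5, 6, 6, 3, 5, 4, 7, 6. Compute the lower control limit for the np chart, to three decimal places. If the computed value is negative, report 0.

0.000

p̄ = Σdᵢ / (k·n) = 92 / (18 × 80) = 0.06389
LCL = np̄ − 3·√(np̄(1−p̄)) = 5.1111 − 3 × 2.1874 = -1.4510 → 0 (negative, so LCL = 0)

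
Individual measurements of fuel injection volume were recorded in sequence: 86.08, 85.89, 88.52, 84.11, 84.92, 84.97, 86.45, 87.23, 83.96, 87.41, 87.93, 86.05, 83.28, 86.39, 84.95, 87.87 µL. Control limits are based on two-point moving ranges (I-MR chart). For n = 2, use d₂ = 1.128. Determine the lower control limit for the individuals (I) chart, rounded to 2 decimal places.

X̄ = (86.08 + 85.89 + 88.52 + 84.11 + 84.92 + 84.97 + 86.45 + 87.23 + 83.96 + 87.41 + 87.93 + 86.05 + 83.28 + 86.39 + 84.95 + 87.87) / 16 = 86.0006
Moving ranges: 0.19, 2.63, 4.41, 0.81, 0.05, 1.48, 0.78, 3.27, 3.45, 0.52, 1.88, 2.77, 3.11, 1.44, 2.92; M̄R̄ = 29.7100 / 15 = 1.9807
LCL = X̄ − 3·M̄R̄/d₂ = 86.0006 − 3 × 1.9807 / 1.128 = 80.7329

80.73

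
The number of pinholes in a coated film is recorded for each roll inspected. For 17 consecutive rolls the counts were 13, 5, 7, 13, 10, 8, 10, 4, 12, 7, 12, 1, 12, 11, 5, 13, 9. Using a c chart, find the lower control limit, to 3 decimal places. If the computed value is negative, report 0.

c̄ = (13 + 5 + 7 + 13 + 10 + 8 + 10 + 4 + 12 + 7 + 12 + 1 + 12 + 11 + 5 + 13 + 9) / 17 = 152 / 17 = 8.9412
LCL = c̄ − 3√c̄ = 8.9412 − 3 × 2.9902 = -0.0294 → 0 (cannot be negative)

0.000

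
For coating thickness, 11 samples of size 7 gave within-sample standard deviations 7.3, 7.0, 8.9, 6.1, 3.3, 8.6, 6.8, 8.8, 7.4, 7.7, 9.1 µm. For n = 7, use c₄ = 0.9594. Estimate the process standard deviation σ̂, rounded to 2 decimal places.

7.68

s̄ = (7.3 + 7.0 + 8.9 + 6.1 + 3.3 + 8.6 + 6.8 + 8.8 + 7.4 + 7.7 + 9.1) / 11 = 7.3636
σ̂ = s̄ / c₄ = 7.3636 / 0.9594 = 7.6753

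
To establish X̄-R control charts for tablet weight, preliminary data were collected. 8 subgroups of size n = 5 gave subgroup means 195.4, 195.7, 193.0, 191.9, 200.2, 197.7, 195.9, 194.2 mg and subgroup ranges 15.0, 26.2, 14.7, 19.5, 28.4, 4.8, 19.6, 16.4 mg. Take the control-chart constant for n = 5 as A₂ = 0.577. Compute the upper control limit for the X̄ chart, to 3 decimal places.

205.929

X̄̄ = (195.4 + 195.7 + 193.0 + 191.9 + 200.2 + 197.7 + 195.9 + 194.2) / 8 = 1564.0000 / 8 = 195.5000
R̄ = (15.0 + 26.2 + 14.7 + 19.5 + 28.4 + 4.8 + 19.6 + 16.4) / 8 = 144.6000 / 8 = 18.0750
UCL = X̄̄ + A₂·R̄ = 195.5000 + 0.577 × 18.0750 = 205.9293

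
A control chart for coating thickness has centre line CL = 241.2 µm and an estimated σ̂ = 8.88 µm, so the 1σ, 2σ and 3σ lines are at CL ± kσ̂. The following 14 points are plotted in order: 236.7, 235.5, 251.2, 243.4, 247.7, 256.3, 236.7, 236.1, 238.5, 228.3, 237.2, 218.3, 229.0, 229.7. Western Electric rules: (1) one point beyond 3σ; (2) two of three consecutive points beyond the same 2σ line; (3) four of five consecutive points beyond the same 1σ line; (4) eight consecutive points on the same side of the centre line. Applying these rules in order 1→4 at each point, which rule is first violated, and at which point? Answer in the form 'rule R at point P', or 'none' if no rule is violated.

rule 3 at point 14

Zone of each point (C = within 1σ̂, B = 1σ̂–2σ̂, A = 2σ̂–3σ̂, * = beyond 3σ̂; sign = side of CL): 1:-C, 2:-C, 3:+B, 4:+C, 5:+C, 6:+B, 7:-C, 8:-C, 9:-C, 10:-B, 11:-C, 12:-A, 13:-B, 14:-B
Rule 3 (four of five consecutive points beyond the same 1σ limit) is satisfied at point 14.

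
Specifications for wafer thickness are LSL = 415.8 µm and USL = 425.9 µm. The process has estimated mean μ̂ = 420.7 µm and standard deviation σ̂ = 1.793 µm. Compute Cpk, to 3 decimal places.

0.911

Cpu = (USL − μ̂) / (3σ̂) = (425.9 − 420.7) / (3 × 1.793) = 0.9667; Cpl = (μ̂ − LSL) / (3σ̂) = (420.7 − 415.8) / (3 × 1.793) = 0.9109; Cpk = min(Cpu, Cpl) = 0.9109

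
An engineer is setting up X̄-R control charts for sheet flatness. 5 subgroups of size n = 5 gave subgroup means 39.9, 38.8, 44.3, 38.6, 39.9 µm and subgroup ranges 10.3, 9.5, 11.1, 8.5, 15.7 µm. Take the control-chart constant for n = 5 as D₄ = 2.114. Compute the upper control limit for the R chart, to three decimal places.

23.296

R̄ = (10.3 + 9.5 + 11.1 + 8.5 + 15.7) / 5 = 55.1000 / 5 = 11.0200
UCL_R = D₄·R̄ = 2.114 × 11.0200 = 23.2963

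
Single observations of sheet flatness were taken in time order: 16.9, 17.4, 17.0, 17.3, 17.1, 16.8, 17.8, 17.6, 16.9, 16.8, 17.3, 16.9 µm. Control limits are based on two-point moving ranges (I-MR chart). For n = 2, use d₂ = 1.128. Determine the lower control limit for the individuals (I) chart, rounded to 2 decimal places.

X̄ = (16.9 + 17.4 + 17.0 + 17.3 + 17.1 + 16.8 + 17.8 + 17.6 + 16.9 + 16.8 + 17.3 + 16.9) / 12 = 17.1500
Moving ranges: 0.5, 0.4, 0.3, 0.2, 0.3, 1.0, 0.2, 0.7, 0.1, 0.5, 0.4; M̄R̄ = 4.6000 / 11 = 0.4182
LCL = X̄ − 3·M̄R̄/d₂ = 17.1500 − 3 × 0.4182 / 1.128 = 16.0378

16.04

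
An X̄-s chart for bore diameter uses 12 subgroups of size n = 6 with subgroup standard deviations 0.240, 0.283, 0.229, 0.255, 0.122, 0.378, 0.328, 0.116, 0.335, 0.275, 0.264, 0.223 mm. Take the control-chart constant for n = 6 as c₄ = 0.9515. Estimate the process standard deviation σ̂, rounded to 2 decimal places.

0.27

s̄ = (0.240 + 0.283 + 0.229 + 0.255 + 0.122 + 0.378 + 0.328 + 0.116 + 0.335 + 0.275 + 0.264 + 0.223) / 12 = 0.2540
σ̂ = s̄ / c₄ = 0.2540 / 0.9515 = 0.2669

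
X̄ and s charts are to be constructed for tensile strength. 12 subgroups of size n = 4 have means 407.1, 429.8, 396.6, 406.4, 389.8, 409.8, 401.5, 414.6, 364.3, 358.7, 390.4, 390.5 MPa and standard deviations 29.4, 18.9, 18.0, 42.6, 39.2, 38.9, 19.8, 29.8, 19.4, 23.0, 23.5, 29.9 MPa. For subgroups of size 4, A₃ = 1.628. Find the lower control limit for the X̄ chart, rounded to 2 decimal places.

X̄̄ = (407.1 + 429.8 + 396.6 + 406.4 + 389.8 + 409.8 + 401.5 + 414.6 + 364.3 + 358.7 + 390.4 + 390.5) / 12 = 396.6250
s̄ = (29.4 + 18.9 + 18.0 + 42.6 + 39.2 + 38.9 + 19.8 + 29.8 + 19.4 + 23.0 + 23.5 + 29.9) / 12 = 27.7000
LCL = X̄̄ − A₃·s̄ = 396.6250 − 1.628 × 27.7000 = 351.5294

351.53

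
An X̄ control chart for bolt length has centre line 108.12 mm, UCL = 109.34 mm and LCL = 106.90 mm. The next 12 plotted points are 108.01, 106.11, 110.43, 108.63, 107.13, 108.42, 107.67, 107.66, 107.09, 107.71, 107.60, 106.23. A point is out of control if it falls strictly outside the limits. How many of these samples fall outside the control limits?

Compare each point to [106.90, 109.34]: sample 2 = 106.11 < LCL; sample 3 = 110.43 > UCL; sample 12 = 106.23 < LCL.

3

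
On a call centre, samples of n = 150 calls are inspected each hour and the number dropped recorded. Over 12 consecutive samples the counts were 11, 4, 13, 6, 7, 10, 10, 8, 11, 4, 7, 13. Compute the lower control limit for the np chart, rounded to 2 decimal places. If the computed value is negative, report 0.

0.09

p̄ = Σdᵢ / (k·n) = 104 / (12 × 150) = 0.05778
LCL = np̄ − 3·√(np̄(1−p̄)) = 8.6667 − 3 × 2.8576 = 0.0938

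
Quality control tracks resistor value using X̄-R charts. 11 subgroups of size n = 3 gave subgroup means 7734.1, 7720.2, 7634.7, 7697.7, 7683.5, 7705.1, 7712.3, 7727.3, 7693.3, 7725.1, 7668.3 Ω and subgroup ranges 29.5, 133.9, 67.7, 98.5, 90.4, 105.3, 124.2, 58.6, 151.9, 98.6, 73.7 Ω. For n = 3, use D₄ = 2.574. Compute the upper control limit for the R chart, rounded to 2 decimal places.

R̄ = (29.5 + 133.9 + 67.7 + 98.5 + 90.4 + 105.3 + 124.2 + 58.6 + 151.9 + 98.6 + 73.7) / 11 = 1032.3000 / 11 = 93.8455
UCL_R = D₄·R̄ = 2.574 × 93.8455 = 241.5582

241.56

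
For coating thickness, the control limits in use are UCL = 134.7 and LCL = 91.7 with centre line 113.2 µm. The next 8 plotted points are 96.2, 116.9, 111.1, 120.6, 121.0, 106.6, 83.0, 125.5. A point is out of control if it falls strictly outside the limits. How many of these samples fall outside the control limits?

Compare each point to [91.7, 134.7]: sample 7 = 83.0 < LCL.

1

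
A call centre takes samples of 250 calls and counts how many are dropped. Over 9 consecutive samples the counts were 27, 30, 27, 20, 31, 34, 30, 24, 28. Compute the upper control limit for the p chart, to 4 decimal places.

p̄ = Σdᵢ / (k·n) = 251 / (9 × 250) = 0.11156
UCL = p̄ + 3·√(p̄(1−p̄)/n) = 0.11156 + 3 × √(0.11156×0.88844/250) = 0.11156 + 3 × 0.01991 = 0.17129

0.1713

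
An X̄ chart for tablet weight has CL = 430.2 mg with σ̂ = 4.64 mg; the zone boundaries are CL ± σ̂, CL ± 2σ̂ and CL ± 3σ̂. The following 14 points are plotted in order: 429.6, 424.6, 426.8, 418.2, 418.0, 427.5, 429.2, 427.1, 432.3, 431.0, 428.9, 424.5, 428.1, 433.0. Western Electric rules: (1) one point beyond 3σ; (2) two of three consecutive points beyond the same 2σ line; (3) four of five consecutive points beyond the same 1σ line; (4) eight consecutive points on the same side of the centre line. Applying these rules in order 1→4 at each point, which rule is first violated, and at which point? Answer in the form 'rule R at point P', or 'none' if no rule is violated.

Zone of each point (C = within 1σ̂, B = 1σ̂–2σ̂, A = 2σ̂–3σ̂, * = beyond 3σ̂; sign = side of CL): 1:-C, 2:-B, 3:-C, 4:-A, 5:-A, 6:-C, 7:-C, 8:-C, 9:+C, 10:+C, 11:-C, 12:-B, 13:-C, 14:+C
Rule 2 (two of three consecutive points beyond the same 2σ limit) is satisfied at point 5.

rule 2 at point 5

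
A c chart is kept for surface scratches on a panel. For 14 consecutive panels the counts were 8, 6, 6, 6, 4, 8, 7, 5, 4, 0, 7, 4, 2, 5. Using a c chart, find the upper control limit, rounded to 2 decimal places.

c̄ = (8 + 6 + 6 + 6 + 4 + 8 + 7 + 5 + 4 + 0 + 7 + 4 + 2 + 5) / 14 = 72 / 14 = 5.1429
UCL = c̄ + 3√c̄ = 5.1429 + 3 × √5.1429 = 5.1429 + 3 × 2.2678 = 11.9462

11.95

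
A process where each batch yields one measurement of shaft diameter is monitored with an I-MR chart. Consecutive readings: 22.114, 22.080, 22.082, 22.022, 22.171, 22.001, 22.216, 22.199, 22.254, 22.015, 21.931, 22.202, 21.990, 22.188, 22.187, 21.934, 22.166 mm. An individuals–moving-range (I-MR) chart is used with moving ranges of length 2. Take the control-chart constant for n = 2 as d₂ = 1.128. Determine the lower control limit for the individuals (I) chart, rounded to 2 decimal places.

21.74

X̄ = (22.114 + 22.080 + 22.082 + 22.022 + 22.171 + 22.001 + 22.216 + 22.199 + 22.254 + 22.015 + 21.931 + 22.202 + 21.990 + 22.188 + 22.187 + 21.934 + 22.166) / 17 = 22.1031
Moving ranges: 0.034, 0.002, 0.060, 0.149, 0.170, 0.215, 0.017, 0.055, 0.239, 0.084, 0.271, 0.212, 0.198, 0.001, 0.253, 0.232; M̄R̄ = 2.1920 / 16 = 0.1370
LCL = X̄ − 3·M̄R̄/d₂ = 22.1031 − 3 × 0.1370 / 1.128 = 21.7387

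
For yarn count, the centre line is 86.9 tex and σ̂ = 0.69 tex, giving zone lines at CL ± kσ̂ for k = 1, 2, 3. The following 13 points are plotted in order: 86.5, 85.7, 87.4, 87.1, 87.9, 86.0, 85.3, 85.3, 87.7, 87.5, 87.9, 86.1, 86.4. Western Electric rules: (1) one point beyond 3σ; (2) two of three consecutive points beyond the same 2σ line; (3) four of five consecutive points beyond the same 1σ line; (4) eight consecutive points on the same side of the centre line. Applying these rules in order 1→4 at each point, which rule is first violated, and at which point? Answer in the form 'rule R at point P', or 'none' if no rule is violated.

rule 2 at point 8

Zone of each point (C = within 1σ̂, B = 1σ̂–2σ̂, A = 2σ̂–3σ̂, * = beyond 3σ̂; sign = side of CL): 1:-C, 2:-B, 3:+C, 4:+C, 5:+B, 6:-B, 7:-A, 8:-A, 9:+B, 10:+C, 11:+B, 12:-B, 13:-C
Rule 2 (two of three consecutive points beyond the same 2σ limit) is satisfied at point 8.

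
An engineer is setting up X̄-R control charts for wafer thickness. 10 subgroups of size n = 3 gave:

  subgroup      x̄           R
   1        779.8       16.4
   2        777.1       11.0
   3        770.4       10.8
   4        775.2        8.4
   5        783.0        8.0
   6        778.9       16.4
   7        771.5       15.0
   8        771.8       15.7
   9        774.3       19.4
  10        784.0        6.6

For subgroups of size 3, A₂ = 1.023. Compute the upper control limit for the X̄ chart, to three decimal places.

X̄̄ = (779.8 + 777.1 + 770.4 + 775.2 + 783.0 + 778.9 + 771.5 + 771.8 + 774.3 + 784.0) / 10 = 7766.0000 / 10 = 776.6000
R̄ = (16.4 + 11.0 + 10.8 + 8.4 + 8.0 + 16.4 + 15.0 + 15.7 + 19.4 + 6.6) / 10 = 127.7000 / 10 = 12.7700
UCL = X̄̄ + A₂·R̄ = 776.6000 + 1.023 × 12.7700 = 789.6637

789.664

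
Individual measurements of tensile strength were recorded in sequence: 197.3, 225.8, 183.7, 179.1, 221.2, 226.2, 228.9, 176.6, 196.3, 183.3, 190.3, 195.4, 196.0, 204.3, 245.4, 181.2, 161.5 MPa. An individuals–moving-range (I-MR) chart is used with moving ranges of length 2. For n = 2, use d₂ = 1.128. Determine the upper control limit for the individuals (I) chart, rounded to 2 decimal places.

258.73

X̄ = (197.3 + 225.8 + 183.7 + 179.1 + 221.2 + 226.2 + 228.9 + 176.6 + 196.3 + 183.3 + 190.3 + 195.4 + 196.0 + 204.3 + 245.4 + 181.2 + 161.5) / 17 = 199.5588
Moving ranges: 28.5, 42.1, 4.6, 42.1, 5.0, 2.7, 52.3, 19.7, 13.0, 7.0, 5.1, 0.6, 8.3, 41.1, 64.2, 19.7; M̄R̄ = 356.0000 / 16 = 22.2500
UCL = X̄ + 3·M̄R̄/d₂ = 199.5588 + 3 × 22.2500 / 1.128 = 258.7344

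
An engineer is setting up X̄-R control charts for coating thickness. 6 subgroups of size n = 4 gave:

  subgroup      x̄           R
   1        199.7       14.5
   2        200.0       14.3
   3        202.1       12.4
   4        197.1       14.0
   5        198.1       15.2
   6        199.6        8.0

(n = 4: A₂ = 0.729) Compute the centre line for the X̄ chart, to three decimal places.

X̄̄ = (199.7 + 200.0 + 202.1 + 197.1 + 198.1 + 199.6) / 6 = 1196.6000 / 6 = 199.4333
CL = X̄̄ = 199.4333

199.433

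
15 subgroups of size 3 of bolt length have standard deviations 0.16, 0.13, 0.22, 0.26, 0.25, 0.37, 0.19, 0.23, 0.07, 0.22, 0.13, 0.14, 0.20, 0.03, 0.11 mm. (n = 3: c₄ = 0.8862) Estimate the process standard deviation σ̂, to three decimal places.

s̄ = (0.16 + 0.13 + 0.22 + 0.26 + 0.25 + 0.37 + 0.19 + 0.23 + 0.07 + 0.22 + 0.13 + 0.14 + 0.20 + 0.03 + 0.11) / 15 = 0.1807
σ̂ = s̄ / c₄ = 0.1807 / 0.8862 = 0.2039

0.204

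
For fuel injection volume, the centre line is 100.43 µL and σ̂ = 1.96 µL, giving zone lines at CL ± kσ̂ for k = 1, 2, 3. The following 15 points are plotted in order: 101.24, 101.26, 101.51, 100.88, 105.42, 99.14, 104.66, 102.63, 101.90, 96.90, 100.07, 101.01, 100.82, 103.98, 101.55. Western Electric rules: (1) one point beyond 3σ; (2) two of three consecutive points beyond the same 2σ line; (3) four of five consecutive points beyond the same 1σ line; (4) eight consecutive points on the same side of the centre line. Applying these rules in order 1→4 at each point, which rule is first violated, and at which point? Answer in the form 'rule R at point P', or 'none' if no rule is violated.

rule 2 at point 7

Zone of each point (C = within 1σ̂, B = 1σ̂–2σ̂, A = 2σ̂–3σ̂, * = beyond 3σ̂; sign = side of CL): 1:+C, 2:+C, 3:+C, 4:+C, 5:+A, 6:-C, 7:+A, 8:+B, 9:+C, 10:-B, 11:-C, 12:+C, 13:+C, 14:+B, 15:+C
Rule 2 (two of three consecutive points beyond the same 2σ limit) is satisfied at point 7.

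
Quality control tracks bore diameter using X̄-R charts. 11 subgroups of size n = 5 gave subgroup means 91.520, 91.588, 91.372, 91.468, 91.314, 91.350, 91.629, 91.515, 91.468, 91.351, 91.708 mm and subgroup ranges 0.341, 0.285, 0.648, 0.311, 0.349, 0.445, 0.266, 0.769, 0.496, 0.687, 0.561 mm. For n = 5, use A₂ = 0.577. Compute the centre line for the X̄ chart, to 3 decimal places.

X̄̄ = (91.520 + 91.588 + 91.372 + 91.468 + 91.314 + 91.350 + 91.629 + 91.515 + 91.468 + 91.351 + 91.708) / 11 = 1006.2830 / 11 = 91.4803
CL = X̄̄ = 91.4803

91.480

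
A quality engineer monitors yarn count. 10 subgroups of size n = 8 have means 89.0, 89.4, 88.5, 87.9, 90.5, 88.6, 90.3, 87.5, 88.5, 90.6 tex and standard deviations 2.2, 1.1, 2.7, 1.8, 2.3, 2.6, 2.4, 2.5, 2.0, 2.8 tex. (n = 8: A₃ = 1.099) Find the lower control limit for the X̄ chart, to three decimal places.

X̄̄ = (89.0 + 89.4 + 88.5 + 87.9 + 90.5 + 88.6 + 90.3 + 87.5 + 88.5 + 90.6) / 10 = 89.0800
s̄ = (2.2 + 1.1 + 2.7 + 1.8 + 2.3 + 2.6 + 2.4 + 2.5 + 2.0 + 2.8) / 10 = 2.2400
LCL = X̄̄ − A₃·s̄ = 89.0800 − 1.099 × 2.2400 = 86.6182

86.618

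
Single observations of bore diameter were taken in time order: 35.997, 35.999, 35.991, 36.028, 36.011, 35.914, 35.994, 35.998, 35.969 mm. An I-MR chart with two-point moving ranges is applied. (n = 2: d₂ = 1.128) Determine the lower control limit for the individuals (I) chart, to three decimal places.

X̄ = (35.997 + 35.999 + 35.991 + 36.028 + 36.011 + 35.914 + 35.994 + 35.998 + 35.969) / 9 = 35.9890
Moving ranges: 0.002, 0.008, 0.037, 0.017, 0.097, 0.080, 0.004, 0.029; M̄R̄ = 0.2740 / 8 = 0.0343
LCL = X̄ − 3·M̄R̄/d₂ = 35.9890 − 3 × 0.0343 / 1.128 = 35.8979

35.898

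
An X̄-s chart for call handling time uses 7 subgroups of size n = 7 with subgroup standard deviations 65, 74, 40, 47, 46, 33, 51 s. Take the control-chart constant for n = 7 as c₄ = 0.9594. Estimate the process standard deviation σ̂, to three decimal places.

53.009

s̄ = (65 + 74 + 40 + 47 + 46 + 33 + 51) / 7 = 50.8571
σ̂ = s̄ / c₄ = 50.8571 / 0.9594 = 53.0093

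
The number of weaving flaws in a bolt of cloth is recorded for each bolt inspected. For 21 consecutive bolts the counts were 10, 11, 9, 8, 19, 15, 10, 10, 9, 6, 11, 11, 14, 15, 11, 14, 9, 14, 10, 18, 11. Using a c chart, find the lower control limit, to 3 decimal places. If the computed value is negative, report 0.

1.420

c̄ = (10 + 11 + 9 + 8 + 19 + 15 + 10 + 10 + 9 + 6 + 11 + 11 + 14 + 15 + 11 + 14 + 9 + 14 + 10 + 18 + 11) / 21 = 245 / 21 = 11.6667
LCL = c̄ − 3√c̄ = 11.6667 − 3 × 3.4157 = 1.4197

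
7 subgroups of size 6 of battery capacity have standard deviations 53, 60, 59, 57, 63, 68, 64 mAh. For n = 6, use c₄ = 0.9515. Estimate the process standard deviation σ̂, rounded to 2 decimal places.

63.66

s̄ = (53 + 60 + 59 + 57 + 63 + 68 + 64) / 7 = 60.5714
σ̂ = s̄ / c₄ = 60.5714 / 0.9515 = 63.6589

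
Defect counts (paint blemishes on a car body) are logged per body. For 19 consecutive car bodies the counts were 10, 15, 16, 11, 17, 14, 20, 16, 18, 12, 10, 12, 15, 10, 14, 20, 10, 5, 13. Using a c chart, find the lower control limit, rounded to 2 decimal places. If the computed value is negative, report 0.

2.52

c̄ = (10 + 15 + 16 + 11 + 17 + 14 + 20 + 16 + 18 + 12 + 10 + 12 + 15 + 10 + 14 + 20 + 10 + 5 + 13) / 19 = 258 / 19 = 13.5789
LCL = c̄ − 3√c̄ = 13.5789 − 3 × 3.6850 = 2.5241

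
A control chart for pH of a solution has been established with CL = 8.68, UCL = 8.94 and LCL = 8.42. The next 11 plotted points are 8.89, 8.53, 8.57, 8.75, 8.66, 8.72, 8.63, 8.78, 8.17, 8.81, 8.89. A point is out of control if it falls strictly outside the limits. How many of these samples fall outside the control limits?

Compare each point to [8.42, 8.94]: sample 9 = 8.17 < LCL.

1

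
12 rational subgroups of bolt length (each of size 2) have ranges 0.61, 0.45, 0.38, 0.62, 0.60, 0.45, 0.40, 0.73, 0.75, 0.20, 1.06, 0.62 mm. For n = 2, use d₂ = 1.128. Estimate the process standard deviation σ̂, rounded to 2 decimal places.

0.51

R̄ = (0.61 + 0.45 + 0.38 + 0.62 + 0.60 + 0.45 + 0.40 + 0.73 + 0.75 + 0.20 + 1.06 + 0.62) / 12 = 0.5725
σ̂ = R̄ / d₂ = 0.5725 / 1.128 = 0.5075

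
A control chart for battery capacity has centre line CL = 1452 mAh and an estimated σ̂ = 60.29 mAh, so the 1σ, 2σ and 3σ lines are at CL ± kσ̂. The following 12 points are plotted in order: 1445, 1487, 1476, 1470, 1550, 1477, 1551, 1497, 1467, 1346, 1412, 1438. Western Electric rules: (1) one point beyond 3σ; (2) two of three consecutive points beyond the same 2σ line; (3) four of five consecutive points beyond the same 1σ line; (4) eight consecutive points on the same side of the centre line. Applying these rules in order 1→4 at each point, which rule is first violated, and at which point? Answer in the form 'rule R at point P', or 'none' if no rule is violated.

Zone of each point (C = within 1σ̂, B = 1σ̂–2σ̂, A = 2σ̂–3σ̂, * = beyond 3σ̂; sign = side of CL): 1:-C, 2:+C, 3:+C, 4:+C, 5:+B, 6:+C, 7:+B, 8:+C, 9:+C, 10:-B, 11:-C, 12:-C
Rule 4 (eight consecutive points on the same side of the centre line) is satisfied at point 9.

rule 4 at point 9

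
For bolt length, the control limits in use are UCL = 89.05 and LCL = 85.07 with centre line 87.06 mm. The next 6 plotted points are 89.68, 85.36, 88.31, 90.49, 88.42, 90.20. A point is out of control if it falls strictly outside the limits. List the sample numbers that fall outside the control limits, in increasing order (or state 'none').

Compare each point to [85.07, 89.05]: sample 1 = 89.68 > UCL; sample 4 = 90.49 > UCL; sample 6 = 90.20 > UCL.

1, 4, 6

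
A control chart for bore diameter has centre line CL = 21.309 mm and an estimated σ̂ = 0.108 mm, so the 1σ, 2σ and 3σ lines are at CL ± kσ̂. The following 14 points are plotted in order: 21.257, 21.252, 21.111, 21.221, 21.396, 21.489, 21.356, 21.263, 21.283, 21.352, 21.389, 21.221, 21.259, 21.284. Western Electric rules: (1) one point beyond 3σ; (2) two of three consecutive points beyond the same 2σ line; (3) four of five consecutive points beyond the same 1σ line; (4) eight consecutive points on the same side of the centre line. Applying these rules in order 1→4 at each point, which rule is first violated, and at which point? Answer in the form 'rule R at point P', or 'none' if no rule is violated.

none

Zone of each point (C = within 1σ̂, B = 1σ̂–2σ̂, A = 2σ̂–3σ̂, * = beyond 3σ̂; sign = side of CL): 1:-C, 2:-C, 3:-B, 4:-C, 5:+C, 6:+B, 7:+C, 8:-C, 9:-C, 10:+C, 11:+C, 12:-C, 13:-C, 14:-C
No rule fires across all 14 points.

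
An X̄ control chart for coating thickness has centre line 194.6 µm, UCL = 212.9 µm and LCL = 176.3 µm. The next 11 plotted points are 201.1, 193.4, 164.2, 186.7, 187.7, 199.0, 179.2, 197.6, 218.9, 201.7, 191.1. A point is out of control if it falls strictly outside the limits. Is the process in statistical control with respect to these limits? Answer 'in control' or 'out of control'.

Compare each point to [176.3, 212.9]: sample 3 = 164.2 < LCL; sample 9 = 218.9 > UCL.

out of control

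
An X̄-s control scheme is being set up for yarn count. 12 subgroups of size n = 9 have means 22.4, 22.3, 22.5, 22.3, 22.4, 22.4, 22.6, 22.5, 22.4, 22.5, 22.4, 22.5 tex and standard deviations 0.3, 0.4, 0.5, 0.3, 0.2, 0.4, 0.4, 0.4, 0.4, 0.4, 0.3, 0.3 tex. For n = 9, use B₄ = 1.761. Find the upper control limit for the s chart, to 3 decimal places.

0.631

s̄ = (0.3 + 0.4 + 0.5 + 0.3 + 0.2 + 0.4 + 0.4 + 0.4 + 0.4 + 0.4 + 0.3 + 0.3) / 12 = 0.3583
UCL_s = B₄·s̄ = 1.761 × 0.3583 = 0.6310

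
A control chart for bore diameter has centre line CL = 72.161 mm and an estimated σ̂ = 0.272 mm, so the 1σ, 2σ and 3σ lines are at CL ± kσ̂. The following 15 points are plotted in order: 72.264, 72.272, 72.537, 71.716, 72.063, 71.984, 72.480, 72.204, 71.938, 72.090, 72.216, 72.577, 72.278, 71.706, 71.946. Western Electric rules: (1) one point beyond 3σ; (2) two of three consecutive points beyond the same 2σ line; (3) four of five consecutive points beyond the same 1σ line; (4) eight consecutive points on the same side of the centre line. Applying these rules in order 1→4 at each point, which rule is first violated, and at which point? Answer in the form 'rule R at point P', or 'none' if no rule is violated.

Zone of each point (C = within 1σ̂, B = 1σ̂–2σ̂, A = 2σ̂–3σ̂, * = beyond 3σ̂; sign = side of CL): 1:+C, 2:+C, 3:+B, 4:-B, 5:-C, 6:-C, 7:+B, 8:+C, 9:-C, 10:-C, 11:+C, 12:+B, 13:+C, 14:-B, 15:-C
No rule fires across all 15 points.

none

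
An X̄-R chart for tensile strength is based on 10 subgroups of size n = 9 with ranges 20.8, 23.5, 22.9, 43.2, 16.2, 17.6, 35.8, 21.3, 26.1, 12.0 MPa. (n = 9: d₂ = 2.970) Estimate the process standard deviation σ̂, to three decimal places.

R̄ = (20.8 + 23.5 + 22.9 + 43.2 + 16.2 + 17.6 + 35.8 + 21.3 + 26.1 + 12.0) / 10 = 23.9400
σ̂ = R̄ / d₂ = 23.9400 / 2.970 = 8.0606

8.061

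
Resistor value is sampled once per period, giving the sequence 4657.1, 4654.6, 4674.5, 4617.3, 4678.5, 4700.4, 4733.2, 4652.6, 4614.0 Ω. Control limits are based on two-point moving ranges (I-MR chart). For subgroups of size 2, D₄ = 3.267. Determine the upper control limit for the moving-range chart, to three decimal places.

Moving ranges: 2.5, 19.9, 57.2, 61.2, 21.9, 32.8, 80.6, 38.6; M̄R̄ = 314.7000 / 8 = 39.3375
UCL_MR = D₄·M̄R̄ = 3.267 × 39.3375 = 128.5156

128.516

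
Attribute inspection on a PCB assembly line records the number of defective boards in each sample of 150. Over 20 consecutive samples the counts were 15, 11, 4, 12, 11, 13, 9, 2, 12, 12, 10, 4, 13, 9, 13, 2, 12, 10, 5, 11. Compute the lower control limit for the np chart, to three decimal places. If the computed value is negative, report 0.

p̄ = Σdᵢ / (k·n) = 190 / (20 × 150) = 0.06333
LCL = np̄ − 3·√(np̄(1−p̄)) = 9.5000 − 3 × 2.9830 = 0.5510

0.551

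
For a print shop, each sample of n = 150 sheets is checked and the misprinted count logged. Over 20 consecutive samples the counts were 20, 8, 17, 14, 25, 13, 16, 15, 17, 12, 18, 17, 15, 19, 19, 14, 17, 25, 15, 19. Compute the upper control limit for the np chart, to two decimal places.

p̄ = Σdᵢ / (k·n) = 335 / (20 × 150) = 0.11167
UCL = np̄ + 3·√(np̄(1−p̄)) = 16.7500 + 3 × √(16.7500×0.88833) = 16.7500 + 3 × 3.8574 = 28.3222

28.32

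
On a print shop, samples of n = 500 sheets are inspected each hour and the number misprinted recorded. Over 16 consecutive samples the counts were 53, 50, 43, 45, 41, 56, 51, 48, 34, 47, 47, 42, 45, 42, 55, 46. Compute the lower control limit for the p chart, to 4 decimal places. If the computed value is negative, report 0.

0.0541

p̄ = Σdᵢ / (k·n) = 745 / (16 × 500) = 0.09312
LCL = p̄ − 3·√(p̄(1−p̄)/n) = 0.09312 − 3 × 0.01300 = 0.05414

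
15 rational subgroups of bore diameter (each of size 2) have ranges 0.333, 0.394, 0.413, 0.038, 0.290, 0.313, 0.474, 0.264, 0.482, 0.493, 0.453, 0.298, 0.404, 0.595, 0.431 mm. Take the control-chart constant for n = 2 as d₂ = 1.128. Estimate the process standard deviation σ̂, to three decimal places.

0.335

R̄ = (0.333 + 0.394 + 0.413 + 0.038 + 0.290 + 0.313 + 0.474 + 0.264 + 0.482 + 0.493 + 0.453 + 0.298 + 0.404 + 0.595 + 0.431) / 15 = 0.3783
σ̂ = R̄ / d₂ = 0.3783 / 1.128 = 0.3354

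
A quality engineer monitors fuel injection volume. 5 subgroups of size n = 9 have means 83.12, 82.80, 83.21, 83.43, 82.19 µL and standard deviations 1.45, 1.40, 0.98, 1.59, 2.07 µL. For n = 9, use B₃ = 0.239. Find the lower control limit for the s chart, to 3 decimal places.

0.358

s̄ = (1.45 + 1.40 + 0.98 + 1.59 + 2.07) / 5 = 1.4980
LCL_s = B₃·s̄ = 0.239 × 1.4980 = 0.3580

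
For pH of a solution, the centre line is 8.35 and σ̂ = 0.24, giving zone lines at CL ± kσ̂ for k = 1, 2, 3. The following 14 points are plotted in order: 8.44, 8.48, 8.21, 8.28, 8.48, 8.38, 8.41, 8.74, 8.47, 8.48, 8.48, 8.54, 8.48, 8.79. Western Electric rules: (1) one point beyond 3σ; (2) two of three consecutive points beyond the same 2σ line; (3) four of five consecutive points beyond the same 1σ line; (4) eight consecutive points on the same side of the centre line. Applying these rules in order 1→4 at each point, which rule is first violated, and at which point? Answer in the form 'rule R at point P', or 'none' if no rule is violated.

rule 4 at point 12

Zone of each point (C = within 1σ̂, B = 1σ̂–2σ̂, A = 2σ̂–3σ̂, * = beyond 3σ̂; sign = side of CL): 1:+C, 2:+C, 3:-C, 4:-C, 5:+C, 6:+C, 7:+C, 8:+B, 9:+C, 10:+C, 11:+C, 12:+C, 13:+C, 14:+B
Rule 4 (eight consecutive points on the same side of the centre line) is satisfied at point 12.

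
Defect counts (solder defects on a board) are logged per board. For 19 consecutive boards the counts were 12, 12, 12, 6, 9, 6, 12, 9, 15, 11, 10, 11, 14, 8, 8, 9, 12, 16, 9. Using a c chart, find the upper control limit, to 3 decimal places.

c̄ = (12 + 12 + 12 + 6 + 9 + 6 + 12 + 9 + 15 + 11 + 10 + 11 + 14 + 8 + 8 + 9 + 12 + 16 + 9) / 19 = 201 / 19 = 10.5789
UCL = c̄ + 3√c̄ = 10.5789 + 3 × √10.5789 = 10.5789 + 3 × 3.2525 = 20.3365

20.337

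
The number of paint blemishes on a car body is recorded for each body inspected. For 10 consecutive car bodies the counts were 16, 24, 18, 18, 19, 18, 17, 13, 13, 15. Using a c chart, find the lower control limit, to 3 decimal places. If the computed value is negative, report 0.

c̄ = (16 + 24 + 18 + 18 + 19 + 18 + 17 + 13 + 13 + 15) / 10 = 171 / 10 = 17.1000
LCL = c̄ − 3√c̄ = 17.1000 − 3 × 4.1352 = 4.6944

4.694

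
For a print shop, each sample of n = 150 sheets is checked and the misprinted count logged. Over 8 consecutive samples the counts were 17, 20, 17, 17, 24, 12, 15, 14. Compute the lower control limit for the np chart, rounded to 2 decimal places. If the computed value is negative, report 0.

p̄ = Σdᵢ / (k·n) = 136 / (8 × 150) = 0.11333
LCL = np̄ − 3·√(np̄(1−p̄)) = 17.0000 − 3 × 3.8824 = 5.3527

5.35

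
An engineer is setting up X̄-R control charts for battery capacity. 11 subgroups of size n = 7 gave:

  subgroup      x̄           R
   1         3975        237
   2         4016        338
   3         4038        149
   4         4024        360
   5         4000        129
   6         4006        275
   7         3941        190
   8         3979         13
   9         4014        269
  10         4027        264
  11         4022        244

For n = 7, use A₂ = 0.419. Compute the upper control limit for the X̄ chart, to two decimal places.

4097.83

X̄̄ = (3975 + 4016 + 4038 + 4024 + 4000 + 4006 + 3941 + 3979 + 4014 + 4027 + 4022) / 11 = 44042.0000 / 11 = 4003.8182
R̄ = (237 + 338 + 149 + 360 + 129 + 275 + 190 + 13 + 269 + 264 + 244) / 11 = 2468.0000 / 11 = 224.3636
UCL = X̄̄ + A₂·R̄ = 4003.8182 + 0.419 × 224.3636 = 4097.8265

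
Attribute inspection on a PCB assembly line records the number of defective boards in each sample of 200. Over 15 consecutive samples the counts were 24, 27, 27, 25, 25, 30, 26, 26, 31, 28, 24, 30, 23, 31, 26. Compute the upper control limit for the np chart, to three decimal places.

41.334

p̄ = Σdᵢ / (k·n) = 403 / (15 × 200) = 0.13433
UCL = np̄ + 3·√(np̄(1−p̄)) = 26.8667 + 3 × √(26.8667×0.86567) = 26.8667 + 3 × 4.8226 = 41.3345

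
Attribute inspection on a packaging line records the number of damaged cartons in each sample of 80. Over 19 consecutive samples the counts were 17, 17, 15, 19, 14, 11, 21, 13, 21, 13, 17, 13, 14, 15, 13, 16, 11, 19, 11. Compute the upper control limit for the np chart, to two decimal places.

25.81

p̄ = Σdᵢ / (k·n) = 290 / (19 × 80) = 0.19079
UCL = np̄ + 3·√(np̄(1−p̄)) = 15.2632 + 3 × √(15.2632×0.80921) = 15.2632 + 3 × 3.5144 = 25.8064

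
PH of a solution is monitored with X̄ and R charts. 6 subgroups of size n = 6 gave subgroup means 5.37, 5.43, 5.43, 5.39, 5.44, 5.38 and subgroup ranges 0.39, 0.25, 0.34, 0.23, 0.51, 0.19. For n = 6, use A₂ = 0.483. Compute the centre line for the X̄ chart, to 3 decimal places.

5.407

X̄̄ = (5.37 + 5.43 + 5.43 + 5.39 + 5.44 + 5.38) / 6 = 32.4400 / 6 = 5.4067
CL = X̄̄ = 5.4067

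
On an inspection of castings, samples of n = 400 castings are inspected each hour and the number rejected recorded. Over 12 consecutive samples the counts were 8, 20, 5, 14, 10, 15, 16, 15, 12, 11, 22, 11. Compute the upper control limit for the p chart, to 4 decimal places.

0.0600

p̄ = Σdᵢ / (k·n) = 159 / (12 × 400) = 0.03313
UCL = p̄ + 3·√(p̄(1−p̄)/n) = 0.03313 + 3 × √(0.03313×0.96688/400) = 0.03313 + 3 × 0.00895 = 0.05997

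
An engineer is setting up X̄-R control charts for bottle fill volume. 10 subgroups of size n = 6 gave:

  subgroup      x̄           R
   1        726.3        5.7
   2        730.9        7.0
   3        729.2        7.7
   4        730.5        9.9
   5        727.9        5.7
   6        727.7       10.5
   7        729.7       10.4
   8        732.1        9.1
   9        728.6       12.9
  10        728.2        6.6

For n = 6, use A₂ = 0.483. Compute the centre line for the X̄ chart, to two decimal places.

729.11

X̄̄ = (726.3 + 730.9 + 729.2 + 730.5 + 727.9 + 727.7 + 729.7 + 732.1 + 728.6 + 728.2) / 10 = 7291.1000 / 10 = 729.1100
CL = X̄̄ = 729.1100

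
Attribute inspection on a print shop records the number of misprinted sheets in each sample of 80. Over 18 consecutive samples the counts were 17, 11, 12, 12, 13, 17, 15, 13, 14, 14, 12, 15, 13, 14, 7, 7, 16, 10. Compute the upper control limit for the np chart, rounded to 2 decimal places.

22.75

p̄ = Σdᵢ / (k·n) = 232 / (18 × 80) = 0.16111
UCL = np̄ + 3·√(np̄(1−p̄)) = 12.8889 + 3 × √(12.8889×0.83889) = 12.8889 + 3 × 3.2882 = 22.7535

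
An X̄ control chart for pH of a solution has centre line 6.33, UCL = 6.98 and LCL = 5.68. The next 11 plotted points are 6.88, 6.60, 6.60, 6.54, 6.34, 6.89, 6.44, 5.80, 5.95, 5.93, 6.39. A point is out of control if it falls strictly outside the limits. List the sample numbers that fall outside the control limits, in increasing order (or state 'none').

All 11 points lie within [5.68, 6.98].

none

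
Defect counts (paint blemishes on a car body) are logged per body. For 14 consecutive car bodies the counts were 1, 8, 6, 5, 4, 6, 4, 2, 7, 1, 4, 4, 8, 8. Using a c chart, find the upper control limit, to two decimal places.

c̄ = (1 + 8 + 6 + 5 + 4 + 6 + 4 + 2 + 7 + 1 + 4 + 4 + 8 + 8) / 14 = 68 / 14 = 4.8571
UCL = c̄ + 3√c̄ = 4.8571 + 3 × √4.8571 = 4.8571 + 3 × 2.2039 = 11.4688

11.47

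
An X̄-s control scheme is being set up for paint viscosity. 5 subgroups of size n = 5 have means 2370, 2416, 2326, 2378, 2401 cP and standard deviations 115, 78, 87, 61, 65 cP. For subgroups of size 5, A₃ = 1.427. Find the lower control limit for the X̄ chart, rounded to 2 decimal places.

2262.33

X̄̄ = (2370 + 2416 + 2326 + 2378 + 2401) / 5 = 2378.2000
s̄ = (115 + 78 + 87 + 61 + 65) / 5 = 81.2000
LCL = X̄̄ − A₃·s̄ = 2378.2000 − 1.427 × 81.2000 = 2262.3276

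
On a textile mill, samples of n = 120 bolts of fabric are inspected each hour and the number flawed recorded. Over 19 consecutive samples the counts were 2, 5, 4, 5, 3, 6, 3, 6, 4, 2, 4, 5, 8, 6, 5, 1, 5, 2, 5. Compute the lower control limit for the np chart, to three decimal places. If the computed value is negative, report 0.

0.000

p̄ = Σdᵢ / (k·n) = 81 / (19 × 120) = 0.03553
LCL = np̄ − 3·√(np̄(1−p̄)) = 4.2632 − 3 × 2.0277 = -1.8200 → 0 (negative, so LCL = 0)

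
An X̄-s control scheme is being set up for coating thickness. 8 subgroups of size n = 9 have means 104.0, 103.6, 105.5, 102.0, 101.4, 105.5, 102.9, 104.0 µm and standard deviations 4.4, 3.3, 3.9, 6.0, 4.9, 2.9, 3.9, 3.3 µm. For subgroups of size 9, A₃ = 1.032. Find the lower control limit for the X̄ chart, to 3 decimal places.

X̄̄ = (104.0 + 103.6 + 105.5 + 102.0 + 101.4 + 105.5 + 102.9 + 104.0) / 8 = 103.6125
s̄ = (4.4 + 3.3 + 3.9 + 6.0 + 4.9 + 2.9 + 3.9 + 3.3) / 8 = 4.0750
LCL = X̄̄ − A₃·s̄ = 103.6125 − 1.032 × 4.0750 = 99.4071

99.407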